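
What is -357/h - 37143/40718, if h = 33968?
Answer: -638104875/691554512 ≈ -0.92271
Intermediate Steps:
-357/h - 37143/40718 = -357/33968 - 37143/40718 = -638104875/691554512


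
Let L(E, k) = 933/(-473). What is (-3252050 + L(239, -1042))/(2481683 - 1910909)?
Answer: -1538220583/269976102 ≈ -5.6976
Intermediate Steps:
L(E, k) = -933/473 (L(E, k) = 933*(-1/473) = -933/473)
(-3252050 + L(239, -1042))/(2481683 - 1910909) = (-3252050 - 933/473)/(2481683 - 1910909) = -1538220583/473/570774 = -1538220583/473*1/570774 = -1538220583/269976102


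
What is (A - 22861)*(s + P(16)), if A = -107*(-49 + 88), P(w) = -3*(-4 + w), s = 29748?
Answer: -803234208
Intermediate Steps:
P(w) = 12 - 3*w
A = -4173 (A = -107*39 = -4173)
(A - 22861)*(s + P(16)) = (-4173 - 22861)*(29748 + (12 - 3*16)) = -27034*(29748 + (12 - 48)) = -27034*(29748 - 36) = -27034*29712 = -803234208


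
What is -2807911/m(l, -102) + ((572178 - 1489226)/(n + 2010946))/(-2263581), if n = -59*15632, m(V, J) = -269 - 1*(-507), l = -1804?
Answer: -3459719192347652027/293247602151462 ≈ -11798.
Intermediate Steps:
m(V, J) = 238 (m(V, J) = -269 + 507 = 238)
n = -922288
-2807911/m(l, -102) + ((572178 - 1489226)/(n + 2010946))/(-2263581) = -2807911/238 + ((572178 - 1489226)/(-922288 + 2010946))/(-2263581) = -2807911*1/238 - 917048/1088658*(-1/2263581) = -2807911/238 - 917048*1/1088658*(-1/2263581) = -2807911/238 - 458524/544329*(-1/2263581) = -2807911/238 + 458524/1232132782149 = -3459719192347652027/293247602151462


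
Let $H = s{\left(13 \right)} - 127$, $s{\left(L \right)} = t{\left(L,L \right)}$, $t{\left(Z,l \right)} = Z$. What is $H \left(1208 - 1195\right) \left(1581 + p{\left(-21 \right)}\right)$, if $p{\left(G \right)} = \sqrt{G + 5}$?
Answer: $-2343042 - 5928 i \approx -2.343 \cdot 10^{6} - 5928.0 i$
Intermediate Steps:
$s{\left(L \right)} = L$
$p{\left(G \right)} = \sqrt{5 + G}$
$H = -114$ ($H = 13 - 127 = -114$)
$H \left(1208 - 1195\right) \left(1581 + p{\left(-21 \right)}\right) = - 114 \left(1208 - 1195\right) \left(1581 + \sqrt{5 - 21}\right) = - 114 \cdot 13 \left(1581 + \sqrt{-16}\right) = - 114 \cdot 13 \left(1581 + 4 i\right) = - 114 \left(20553 + 52 i\right) = -2343042 - 5928 i$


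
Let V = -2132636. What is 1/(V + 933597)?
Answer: -1/1199039 ≈ -8.3400e-7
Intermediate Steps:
1/(V + 933597) = 1/(-2132636 + 933597) = 1/(-1199039) = -1/1199039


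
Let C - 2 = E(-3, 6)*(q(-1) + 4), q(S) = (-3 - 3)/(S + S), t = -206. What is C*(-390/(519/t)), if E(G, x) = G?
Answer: -508820/173 ≈ -2941.2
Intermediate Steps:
q(S) = -3/S (q(S) = -6*1/(2*S) = -3/S)
C = -19 (C = 2 - 3*(-3/(-1) + 4) = 2 - 3*(-3*(-1) + 4) = 2 - 3*(3 + 4) = 2 - 3*7 = 2 - 21 = -19)
C*(-390/(519/t)) = -(-19)*390/((519/(-206))) = -(-19)*390/((519*(-1/206))) = -(-19)*390/(-519/206) = -(-19)*390*(-206/519) = -(-19)*(-26780)/173 = -19*26780/173 = -508820/173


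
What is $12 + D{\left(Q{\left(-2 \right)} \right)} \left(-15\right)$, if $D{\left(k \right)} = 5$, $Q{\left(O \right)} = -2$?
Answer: $-63$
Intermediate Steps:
$12 + D{\left(Q{\left(-2 \right)} \right)} \left(-15\right) = 12 + 5 \left(-15\right) = 12 - 75 = -63$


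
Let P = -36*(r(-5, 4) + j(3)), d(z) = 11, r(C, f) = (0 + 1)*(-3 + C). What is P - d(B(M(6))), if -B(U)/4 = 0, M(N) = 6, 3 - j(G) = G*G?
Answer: 493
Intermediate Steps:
j(G) = 3 - G² (j(G) = 3 - G*G = 3 - G²)
r(C, f) = -3 + C (r(C, f) = 1*(-3 + C) = -3 + C)
B(U) = 0 (B(U) = -4*0 = 0)
P = 504 (P = -36*((-3 - 5) + (3 - 1*3²)) = -36*(-8 + (3 - 1*9)) = -36*(-8 + (3 - 9)) = -36*(-8 - 6) = -36*(-14) = 504)
P - d(B(M(6))) = 504 - 1*11 = 504 - 11 = 493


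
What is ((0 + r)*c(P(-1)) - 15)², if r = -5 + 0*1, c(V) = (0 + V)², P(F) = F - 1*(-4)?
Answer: 3600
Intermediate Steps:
P(F) = 4 + F (P(F) = F + 4 = 4 + F)
c(V) = V²
r = -5 (r = -5 + 0 = -5)
((0 + r)*c(P(-1)) - 15)² = ((0 - 5)*(4 - 1)² - 15)² = (-5*3² - 15)² = (-5*9 - 15)² = (-45 - 15)² = (-60)² = 3600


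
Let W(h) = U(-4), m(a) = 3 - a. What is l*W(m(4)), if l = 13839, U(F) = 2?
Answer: 27678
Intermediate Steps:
W(h) = 2
l*W(m(4)) = 13839*2 = 27678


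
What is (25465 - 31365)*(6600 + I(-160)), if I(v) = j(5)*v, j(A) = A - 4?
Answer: -37996000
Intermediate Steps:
j(A) = -4 + A
I(v) = v (I(v) = (-4 + 5)*v = 1*v = v)
(25465 - 31365)*(6600 + I(-160)) = (25465 - 31365)*(6600 - 160) = -5900*6440 = -37996000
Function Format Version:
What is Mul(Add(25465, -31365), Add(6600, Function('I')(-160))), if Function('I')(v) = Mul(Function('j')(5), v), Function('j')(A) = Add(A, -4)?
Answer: -37996000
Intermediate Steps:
Function('j')(A) = Add(-4, A)
Function('I')(v) = v (Function('I')(v) = Mul(Add(-4, 5), v) = Mul(1, v) = v)
Mul(Add(25465, -31365), Add(6600, Function('I')(-160))) = Mul(Add(25465, -31365), Add(6600, -160)) = Mul(-5900, 6440) = -37996000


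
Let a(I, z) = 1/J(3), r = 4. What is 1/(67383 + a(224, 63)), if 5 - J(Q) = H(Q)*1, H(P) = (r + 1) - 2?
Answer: 2/134767 ≈ 1.4840e-5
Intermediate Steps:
H(P) = 3 (H(P) = (4 + 1) - 2 = 5 - 2 = 3)
J(Q) = 2 (J(Q) = 5 - 3 = 2)
a(I, z) = ½ (a(I, z) = 1/2 = ½)
1/(67383 + a(224, 63)) = 1/(67383 + ½) = 1/(134767/2) = 2/134767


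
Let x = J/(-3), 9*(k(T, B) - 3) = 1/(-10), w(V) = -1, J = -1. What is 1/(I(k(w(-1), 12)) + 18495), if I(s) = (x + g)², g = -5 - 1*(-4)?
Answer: 9/166459 ≈ 5.4067e-5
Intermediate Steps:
k(T, B) = 269/90 (k(T, B) = 3 + (⅑)/(-10) = 3 + (⅑)*(-⅒) = 3 - 1/90 = 269/90)
g = -1 (g = -5 + 4 = -1)
x = ⅓ (x = -1/(-3) = -1*(-⅓) = ⅓ ≈ 0.33333)
I(s) = 4/9 (I(s) = (⅓ - 1)² = (-⅔)² = 4/9)
1/(I(k(w(-1), 12)) + 18495) = 1/(4/9 + 18495) = 1/(166459/9) = 9/166459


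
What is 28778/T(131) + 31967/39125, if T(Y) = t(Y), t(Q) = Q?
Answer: 1130126927/5125375 ≈ 220.50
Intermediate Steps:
T(Y) = Y
28778/T(131) + 31967/39125 = 28778/131 + 31967/39125 = 1130126927/5125375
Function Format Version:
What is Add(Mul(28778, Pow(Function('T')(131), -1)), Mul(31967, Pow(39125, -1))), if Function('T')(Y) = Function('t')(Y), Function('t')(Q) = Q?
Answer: Rational(1130126927, 5125375) ≈ 220.50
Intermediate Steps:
Function('T')(Y) = Y
Add(Mul(28778, Pow(Function('T')(131), -1)), Mul(31967, Pow(39125, -1))) = Add(Mul(28778, Pow(131, -1)), Mul(31967, Pow(39125, -1))) = Add(Mul(28778, Rational(1, 131)), Mul(31967, Rational(1, 39125))) = Add(Rational(28778, 131), Rational(31967, 39125)) = Rational(1130126927, 5125375)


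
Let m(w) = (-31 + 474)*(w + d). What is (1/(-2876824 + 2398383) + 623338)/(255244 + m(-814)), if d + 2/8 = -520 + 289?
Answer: -397640608076/132561169429 ≈ -2.9997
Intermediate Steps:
d = -925/4 (d = -¼ + (-520 + 289) = -¼ - 231 = -925/4 ≈ -231.25)
m(w) = -409775/4 + 443*w (m(w) = (-31 + 474)*(w - 925/4) = 443*(-925/4 + w) = -409775/4 + 443*w)
(1/(-2876824 + 2398383) + 623338)/(255244 + m(-814)) = (1/(-2876824 + 2398383) + 623338)/(255244 + (-409775/4 + 443*(-814))) = (1/(-478441) + 623338)/(255244 + (-409775/4 - 360602)) = (-1/478441 + 623338)/(255244 - 1852183/4) = 298230456057/(478441*(-831207/4)) = (298230456057/478441)*(-4/831207) = -397640608076/132561169429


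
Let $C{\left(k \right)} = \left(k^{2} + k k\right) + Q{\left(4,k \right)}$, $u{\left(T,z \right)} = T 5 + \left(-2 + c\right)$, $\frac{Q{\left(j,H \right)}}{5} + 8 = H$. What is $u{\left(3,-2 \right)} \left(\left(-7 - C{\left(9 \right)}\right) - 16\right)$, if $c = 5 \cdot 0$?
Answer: $-2470$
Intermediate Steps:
$c = 0$
$Q{\left(j,H \right)} = -40 + 5 H$
$u{\left(T,z \right)} = -2 + 5 T$ ($u{\left(T,z \right)} = T 5 + \left(-2 + 0\right) = 5 T - 2 = -2 + 5 T$)
$C{\left(k \right)} = -40 + 2 k^{2} + 5 k$ ($C{\left(k \right)} = \left(k^{2} + k k\right) + \left(-40 + 5 k\right) = \left(k^{2} + k^{2}\right) + \left(-40 + 5 k\right) = 2 k^{2} + \left(-40 + 5 k\right) = -40 + 2 k^{2} + 5 k$)
$u{\left(3,-2 \right)} \left(\left(-7 - C{\left(9 \right)}\right) - 16\right) = \left(-2 + 5 \cdot 3\right) \left(\left(-7 - \left(-40 + 2 \cdot 9^{2} + 5 \cdot 9\right)\right) - 16\right) = \left(-2 + 15\right) \left(\left(-7 - \left(-40 + 2 \cdot 81 + 45\right)\right) - 16\right) = 13 \left(\left(-7 - \left(-40 + 162 + 45\right)\right) - 16\right) = 13 \left(\left(-7 - 167\right) - 16\right) = 13 \left(-174 - 16\right) = 13 \left(-190\right) = -2470$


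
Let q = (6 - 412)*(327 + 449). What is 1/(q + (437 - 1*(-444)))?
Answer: -1/314175 ≈ -3.1829e-6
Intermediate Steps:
q = -315056 (q = -406*776 = -315056)
1/(q + (437 - 1*(-444))) = 1/(-315056 + (437 - 1*(-444))) = 1/(-315056 + (437 + 444)) = 1/(-315056 + 881) = 1/(-314175) = -1/314175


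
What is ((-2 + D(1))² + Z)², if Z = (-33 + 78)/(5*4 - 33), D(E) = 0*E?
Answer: 49/169 ≈ 0.28994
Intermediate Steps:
D(E) = 0
Z = -45/13 (Z = 45/(20 - 33) = 45/(-13) = 45*(-1/13) = -45/13 ≈ -3.4615)
((-2 + D(1))² + Z)² = ((-2 + 0)² - 45/13)² = ((-2)² - 45/13)² = (4 - 45/13)² = (7/13)² = 49/169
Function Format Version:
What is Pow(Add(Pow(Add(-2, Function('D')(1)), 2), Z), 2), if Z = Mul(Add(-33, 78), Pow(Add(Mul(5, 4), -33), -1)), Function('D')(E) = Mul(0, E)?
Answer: Rational(49, 169) ≈ 0.28994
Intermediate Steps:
Function('D')(E) = 0
Z = Rational(-45, 13) (Z = Mul(45, Pow(Add(20, -33), -1)) = Mul(45, Pow(-13, -1)) = Mul(45, Rational(-1, 13)) = Rational(-45, 13) ≈ -3.4615)
Pow(Add(Pow(Add(-2, Function('D')(1)), 2), Z), 2) = Pow(Add(Pow(Add(-2, 0), 2), Rational(-45, 13)), 2) = Pow(Add(Pow(-2, 2), Rational(-45, 13)), 2) = Pow(Add(4, Rational(-45, 13)), 2) = Pow(Rational(7, 13), 2) = Rational(49, 169)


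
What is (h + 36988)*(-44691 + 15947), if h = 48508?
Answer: -2457497024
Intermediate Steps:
(h + 36988)*(-44691 + 15947) = (48508 + 36988)*(-44691 + 15947) = 85496*(-28744) = -2457497024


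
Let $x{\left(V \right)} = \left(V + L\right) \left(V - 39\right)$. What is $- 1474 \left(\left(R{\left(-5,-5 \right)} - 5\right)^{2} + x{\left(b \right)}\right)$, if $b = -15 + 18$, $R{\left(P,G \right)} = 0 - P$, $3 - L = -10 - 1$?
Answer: $902088$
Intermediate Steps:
$L = 14$ ($L = 3 - \left(-10 - 1\right) = 3 - -11 = 3 + 11 = 14$)
$R{\left(P,G \right)} = - P$
$b = 3$
$x{\left(V \right)} = \left(-39 + V\right) \left(14 + V\right)$ ($x{\left(V \right)} = \left(V + 14\right) \left(V - 39\right) = \left(14 + V\right) \left(-39 + V\right) = \left(-39 + V\right) \left(14 + V\right)$)
$- 1474 \left(\left(R{\left(-5,-5 \right)} - 5\right)^{2} + x{\left(b \right)}\right) = - 1474 \left(\left(\left(-1\right) \left(-5\right) - 5\right)^{2} - \left(621 - 9\right)\right) = - 1474 \left(\left(5 - 5\right)^{2} - 612\right) = - 1474 \left(0^{2} - 612\right) = - 1474 \left(0 - 612\right) = \left(-1474\right) \left(-612\right) = 902088$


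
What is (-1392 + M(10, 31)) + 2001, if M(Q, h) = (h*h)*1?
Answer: 1570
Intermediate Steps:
M(Q, h) = h² (M(Q, h) = h²*1 = h²)
(-1392 + M(10, 31)) + 2001 = (-1392 + 31²) + 2001 = (-1392 + 961) + 2001 = -431 + 2001 = 1570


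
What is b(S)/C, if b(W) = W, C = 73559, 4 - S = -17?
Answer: 21/73559 ≈ 0.00028549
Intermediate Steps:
S = 21 (S = 4 - 1*(-17) = 4 + 17 = 21)
b(S)/C = 21/73559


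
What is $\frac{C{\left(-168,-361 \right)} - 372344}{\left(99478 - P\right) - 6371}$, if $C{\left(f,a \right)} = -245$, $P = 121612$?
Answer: $\frac{372589}{28505} \approx 13.071$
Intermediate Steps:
$\frac{C{\left(-168,-361 \right)} - 372344}{\left(99478 - P\right) - 6371} = \frac{-245 - 372344}{\left(99478 - 121612\right) - 6371} = - \frac{372589}{\left(99478 - 121612\right) - 6371} = - \frac{372589}{-22134 - 6371} = - \frac{372589}{-28505} = \left(-372589\right) \left(- \frac{1}{28505}\right) = \frac{372589}{28505}$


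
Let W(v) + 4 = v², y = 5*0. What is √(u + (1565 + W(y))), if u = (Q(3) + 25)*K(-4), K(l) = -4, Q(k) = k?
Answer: 3*√161 ≈ 38.066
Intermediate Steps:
y = 0
W(v) = -4 + v²
u = -112 (u = (3 + 25)*(-4) = 28*(-4) = -112)
√(u + (1565 + W(y))) = √(-112 + (1565 + (-4 + 0²))) = √(-112 + (1565 + (-4 + 0))) = √(-112 + (1565 - 4)) = √(-112 + 1561) = √1449 = 3*√161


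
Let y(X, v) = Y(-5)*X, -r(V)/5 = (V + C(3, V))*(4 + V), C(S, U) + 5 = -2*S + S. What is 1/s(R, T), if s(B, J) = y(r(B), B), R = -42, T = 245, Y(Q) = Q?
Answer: 1/47500 ≈ 2.1053e-5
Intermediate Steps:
C(S, U) = -5 - S (C(S, U) = -5 + (-2*S + S) = -5 - S)
r(V) = -5*(-8 + V)*(4 + V) (r(V) = -5*(V + (-5 - 1*3))*(4 + V) = -5*(V + (-5 - 3))*(4 + V) = -5*(V - 8)*(4 + V) = -5*(-8 + V)*(4 + V))
y(X, v) = -5*X
s(B, J) = -800 - 100*B + 25*B² (s(B, J) = -5*(160 - 5*B² + 20*B) = -800 - 100*B + 25*B²)
1/s(R, T) = 1/(-800 - 100*(-42) + 25*(-42)²) = 1/(-800 + 4200 + 25*1764) = 1/(-800 + 4200 + 44100) = 1/47500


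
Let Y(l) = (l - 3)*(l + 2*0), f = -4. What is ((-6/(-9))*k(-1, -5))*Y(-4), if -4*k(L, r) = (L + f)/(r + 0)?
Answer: -14/3 ≈ -4.6667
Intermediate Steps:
Y(l) = l*(-3 + l) (Y(l) = (-3 + l)*(l + 0) = (-3 + l)*l = l*(-3 + l))
k(L, r) = -(-4 + L)/(4*r) (k(L, r) = -(L - 4)/(4*(r + 0)) = -(-4 + L)/(4*r))
((-6/(-9))*k(-1, -5))*Y(-4) = ((-6/(-9))*((¼)*(4 - 1*(-1))/(-5)))*(-4*(-3 - 4)) = ((-6*(-⅑))*((¼)*(-⅕)*(4 + 1)))*(-4*(-7)) = (2*((¼)*(-⅕)*5)/3)*28 = ((⅔)*(-¼))*28 = -⅙*28 = -14/3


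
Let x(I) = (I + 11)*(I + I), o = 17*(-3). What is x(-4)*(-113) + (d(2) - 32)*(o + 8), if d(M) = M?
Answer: 7618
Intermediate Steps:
o = -51
x(I) = 2*I*(11 + I) (x(I) = (11 + I)*(2*I) = 2*I*(11 + I))
x(-4)*(-113) + (d(2) - 32)*(o + 8) = (2*(-4)*(11 - 4))*(-113) + (2 - 32)*(-51 + 8) = (2*(-4)*7)*(-113) - 30*(-43) = -56*(-113) + 1290 = 6328 + 1290 = 7618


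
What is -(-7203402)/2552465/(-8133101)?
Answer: -7203402/20759455643965 ≈ -3.4699e-7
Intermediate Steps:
-(-7203402)/2552465/(-8133101) = -(-7203402)/2552465*(-1/8133101) = -1*(-7203402/2552465)*(-1/8133101) = (7203402/2552465)*(-1/8133101) = -7203402/20759455643965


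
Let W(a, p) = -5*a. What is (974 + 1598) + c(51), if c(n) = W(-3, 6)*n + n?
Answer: 3388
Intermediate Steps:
c(n) = 16*n (c(n) = (-5*(-3))*n + n = 15*n + n = 16*n)
(974 + 1598) + c(51) = (974 + 1598) + 16*51 = 2572 + 816 = 3388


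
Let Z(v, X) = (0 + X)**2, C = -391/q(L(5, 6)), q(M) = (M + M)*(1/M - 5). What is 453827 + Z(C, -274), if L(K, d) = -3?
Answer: 528903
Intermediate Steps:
q(M) = 2*M*(-5 + 1/M) (q(M) = (2*M)*(1/M - 5) = (2*M)*(-5 + 1/M) = 2*M*(-5 + 1/M))
C = -391/32 (C = -391/(2 - 10*(-3)) = -391/(2 + 30) = -391/32 ≈ -12.219)
Z(v, X) = X**2
453827 + Z(C, -274) = 453827 + (-274)**2 = 453827 + 75076 = 528903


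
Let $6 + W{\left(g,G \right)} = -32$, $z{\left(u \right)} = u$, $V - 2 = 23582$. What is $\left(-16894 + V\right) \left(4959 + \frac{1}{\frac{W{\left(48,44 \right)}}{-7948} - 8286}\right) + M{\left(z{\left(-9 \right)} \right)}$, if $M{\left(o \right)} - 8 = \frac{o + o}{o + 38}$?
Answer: $\frac{6336082841065888}{190985561} \approx 3.3176 \cdot 10^{7}$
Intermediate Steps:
$V = 23584$ ($V = 2 + 23582 = 23584$)
$W{\left(g,G \right)} = -38$ ($W{\left(g,G \right)} = -6 - 32 = -38$)
$M{\left(o \right)} = 8 + \frac{2 o}{38 + o}$ ($M{\left(o \right)} = 8 + \frac{o + o}{o + 38} = 8 + \frac{2 o}{38 + o}$)
$\left(-16894 + V\right) \left(4959 + \frac{1}{\frac{W{\left(48,44 \right)}}{-7948} - 8286}\right) + M{\left(z{\left(-9 \right)} \right)} = \left(-16894 + 23584\right) \left(4959 + \frac{1}{- \frac{38}{-7948} - 8286}\right) + \frac{2 \left(152 + 5 \left(-9\right)\right)}{38 - 9} = 6690 \left(4959 + \frac{1}{\left(-38\right) \left(- \frac{1}{7948}\right) - 8286}\right) + \frac{2 \left(152 - 45\right)}{29} = 6690 \left(4959 + \frac{1}{\frac{19}{3974} - 8286}\right) + 2 \cdot \frac{1}{29} \cdot 107 = 6690 \left(4959 + \frac{1}{- \frac{32928545}{3974}}\right) + \frac{214}{29} = 6690 \left(4959 - \frac{3974}{32928545}\right) + \frac{214}{29} = 6690 \cdot \frac{163292650681}{32928545} + \frac{214}{29} = \frac{218485566611178}{6585709} + \frac{214}{29} = \frac{6336082841065888}{190985561}$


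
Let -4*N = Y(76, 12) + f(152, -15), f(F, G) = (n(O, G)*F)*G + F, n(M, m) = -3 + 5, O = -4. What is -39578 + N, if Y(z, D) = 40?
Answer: -38486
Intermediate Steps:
n(M, m) = 2
f(F, G) = F + 2*F*G (f(F, G) = (2*F)*G + F = 2*F*G + F = F + 2*F*G)
N = 1092 (N = -(40 + 152*(1 + 2*(-15)))/4 = -(40 + 152*(1 - 30))/4 = -(40 + 152*(-29))/4 = -(40 - 4408)/4 = -¼*(-4368) = 1092)
-39578 + N = -39578 + 1092 = -38486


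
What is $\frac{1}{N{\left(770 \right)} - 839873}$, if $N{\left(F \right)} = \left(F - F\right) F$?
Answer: $- \frac{1}{839873} \approx -1.1907 \cdot 10^{-6}$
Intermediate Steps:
$N{\left(F \right)} = 0$ ($N{\left(F \right)} = 0 F = 0$)
$\frac{1}{N{\left(770 \right)} - 839873} = \frac{1}{0 - 839873} = \frac{1}{-839873} = - \frac{1}{839873}$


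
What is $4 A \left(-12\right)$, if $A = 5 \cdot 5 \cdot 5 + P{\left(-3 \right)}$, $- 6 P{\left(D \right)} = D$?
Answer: $-6024$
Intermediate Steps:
$P{\left(D \right)} = - \frac{D}{6}$
$A = \frac{251}{2}$ ($A = 5 \cdot 5 \cdot 5 - - \frac{1}{2} = 25 \cdot 5 + \frac{1}{2} = 125 + \frac{1}{2} = \frac{251}{2} \approx 125.5$)
$4 A \left(-12\right) = 4 \cdot \frac{251}{2} \left(-12\right) = 4 \left(-1506\right) = -6024$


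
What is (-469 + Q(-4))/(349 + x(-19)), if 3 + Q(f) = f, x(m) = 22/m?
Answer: -9044/6609 ≈ -1.3684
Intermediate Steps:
Q(f) = -3 + f
(-469 + Q(-4))/(349 + x(-19)) = (-469 + (-3 - 4))/(349 + 22/(-19)) = (-469 - 7)/(349 + 22*(-1/19)) = -476/(349 - 22/19) = -476/6609/19 = -476*19/6609 = -9044/6609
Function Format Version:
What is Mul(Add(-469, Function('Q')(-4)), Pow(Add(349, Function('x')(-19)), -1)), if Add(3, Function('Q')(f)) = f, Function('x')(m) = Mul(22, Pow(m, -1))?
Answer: Rational(-9044, 6609) ≈ -1.3684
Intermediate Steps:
Function('Q')(f) = Add(-3, f)
Mul(Add(-469, Function('Q')(-4)), Pow(Add(349, Function('x')(-19)), -1)) = Mul(Add(-469, Add(-3, -4)), Pow(Add(349, Mul(22, Pow(-19, -1))), -1)) = Mul(Add(-469, -7), Pow(Add(349, Mul(22, Rational(-1, 19))), -1)) = Mul(-476, Pow(Add(349, Rational(-22, 19)), -1)) = Mul(-476, Pow(Rational(6609, 19), -1)) = Mul(-476, Rational(19, 6609)) = Rational(-9044, 6609)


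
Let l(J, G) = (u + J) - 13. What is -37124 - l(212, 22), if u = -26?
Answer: -37297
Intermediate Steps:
l(J, G) = -39 + J (l(J, G) = (-26 + J) - 13 = -39 + J)
-37124 - l(212, 22) = -37124 - (-39 + 212) = -37124 - 1*173 = -37124 - 173 = -37297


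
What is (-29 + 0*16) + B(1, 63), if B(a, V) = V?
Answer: 34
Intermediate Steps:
(-29 + 0*16) + B(1, 63) = (-29 + 0*16) + 63 = (-29 + 0) + 63 = -29 + 63 = 34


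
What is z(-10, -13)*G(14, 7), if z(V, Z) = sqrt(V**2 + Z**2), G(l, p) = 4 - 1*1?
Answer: 3*sqrt(269) ≈ 49.204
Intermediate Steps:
G(l, p) = 3 (G(l, p) = 4 - 1 = 3)
z(-10, -13)*G(14, 7) = sqrt((-10)**2 + (-13)**2)*3 = sqrt(100 + 169)*3 = sqrt(269)*3 = 3*sqrt(269)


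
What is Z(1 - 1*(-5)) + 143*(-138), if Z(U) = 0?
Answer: -19734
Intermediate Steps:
Z(1 - 1*(-5)) + 143*(-138) = 0 + 143*(-138) = 0 - 19734 = -19734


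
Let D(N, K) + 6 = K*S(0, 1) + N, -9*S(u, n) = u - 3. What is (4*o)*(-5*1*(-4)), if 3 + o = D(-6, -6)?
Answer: -1360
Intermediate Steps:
S(u, n) = ⅓ - u/9 (S(u, n) = -(u - 3)/9 = -(-3 + u)/9 = ⅓ - u/9)
D(N, K) = -6 + N + K/3 (D(N, K) = -6 + (K*(⅓ - ⅑*0) + N) = -6 + (K*(⅓ + 0) + N) = -6 + (K*(⅓) + N) = -6 + (K/3 + N) = -6 + (N + K/3) = -6 + N + K/3)
o = -17 (o = -3 + (-6 - 6 + (⅓)*(-6)) = -3 + (-6 - 6 - 2) = -3 - 14 = -17)
(4*o)*(-5*1*(-4)) = (4*(-17))*(-5*1*(-4)) = -(-340)*(-4) = -68*20 = -1360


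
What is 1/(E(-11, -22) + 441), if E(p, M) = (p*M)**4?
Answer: 1/3429742537 ≈ 2.9157e-10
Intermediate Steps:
E(p, M) = M**4*p**4 (E(p, M) = (M*p)**4 = M**4*p**4)
1/(E(-11, -22) + 441) = 1/((-22)**4*(-11)**4 + 441) = 1/(234256*14641 + 441) = 1/(3429742096 + 441) = 1/3429742537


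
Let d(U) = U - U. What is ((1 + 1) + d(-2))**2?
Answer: 4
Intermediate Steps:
d(U) = 0
((1 + 1) + d(-2))**2 = ((1 + 1) + 0)**2 = (2 + 0)**2 = 2**2 = 4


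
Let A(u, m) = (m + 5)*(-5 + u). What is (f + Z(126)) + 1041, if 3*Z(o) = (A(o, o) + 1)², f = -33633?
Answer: 83729376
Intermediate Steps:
A(u, m) = (-5 + u)*(5 + m) (A(u, m) = (5 + m)*(-5 + u) = (-5 + u)*(5 + m))
Z(o) = (-24 + o²)²/3 (Z(o) = ((-25 - 5*o + 5*o + o*o) + 1)²/3 = ((-25 - 5*o + 5*o + o²) + 1)²/3 = ((-25 + o²) + 1)²/3 = (-24 + o²)²/3)
(f + Z(126)) + 1041 = (-33633 + (-24 + 126²)²/3) + 1041 = (-33633 + (-24 + 15876)²/3) + 1041 = (-33633 + (⅓)*15852²) + 1041 = (-33633 + (⅓)*251285904) + 1041 = (-33633 + 83761968) + 1041 = 83728335 + 1041 = 83729376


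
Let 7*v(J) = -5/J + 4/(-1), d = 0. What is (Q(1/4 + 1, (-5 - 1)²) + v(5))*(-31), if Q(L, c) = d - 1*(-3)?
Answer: -496/7 ≈ -70.857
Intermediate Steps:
v(J) = -4/7 - 5/(7*J) (v(J) = (-5/J + 4/(-1))/7 = (-5/J + 4*(-1))/7 = (-5/J - 4)/7 = (-4 - 5/J)/7 = -4/7 - 5/(7*J))
Q(L, c) = 3 (Q(L, c) = 0 - 1*(-3) = 0 + 3 = 3)
(Q(1/4 + 1, (-5 - 1)²) + v(5))*(-31) = (3 + (⅐)*(-5 - 4*5)/5)*(-31) = (3 + (⅐)*(⅕)*(-5 - 20))*(-31) = (3 + (⅐)*(⅕)*(-25))*(-31) = (3 - 5/7)*(-31) = (16/7)*(-31) = -496/7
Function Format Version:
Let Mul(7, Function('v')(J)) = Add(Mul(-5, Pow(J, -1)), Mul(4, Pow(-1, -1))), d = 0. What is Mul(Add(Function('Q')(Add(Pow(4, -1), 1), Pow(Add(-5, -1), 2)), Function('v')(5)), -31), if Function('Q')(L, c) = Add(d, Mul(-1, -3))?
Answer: Rational(-496, 7) ≈ -70.857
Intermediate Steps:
Function('v')(J) = Add(Rational(-4, 7), Mul(Rational(-5, 7), Pow(J, -1))) (Function('v')(J) = Mul(Rational(1, 7), Add(Mul(-5, Pow(J, -1)), Mul(4, Pow(-1, -1)))) = Mul(Rational(1, 7), Add(Mul(-5, Pow(J, -1)), Mul(4, -1))) = Mul(Rational(1, 7), Add(Mul(-5, Pow(J, -1)), -4)) = Mul(Rational(1, 7), Add(-4, Mul(-5, Pow(J, -1)))) = Add(Rational(-4, 7), Mul(Rational(-5, 7), Pow(J, -1))))
Function('Q')(L, c) = 3 (Function('Q')(L, c) = Add(0, Mul(-1, -3)) = Add(0, 3) = 3)
Mul(Add(Function('Q')(Add(Pow(4, -1), 1), Pow(Add(-5, -1), 2)), Function('v')(5)), -31) = Mul(Add(3, Mul(Rational(1, 7), Pow(5, -1), Add(-5, Mul(-4, 5)))), -31) = Mul(Add(3, Mul(Rational(1, 7), Rational(1, 5), Add(-5, -20))), -31) = Mul(Add(3, Mul(Rational(1, 7), Rational(1, 5), -25)), -31) = Mul(Add(3, Rational(-5, 7)), -31) = Mul(Rational(16, 7), -31) = Rational(-496, 7)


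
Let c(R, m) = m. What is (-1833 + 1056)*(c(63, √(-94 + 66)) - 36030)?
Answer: 27995310 - 1554*I*√7 ≈ 2.7995e+7 - 4111.5*I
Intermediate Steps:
(-1833 + 1056)*(c(63, √(-94 + 66)) - 36030) = (-1833 + 1056)*(√(-94 + 66) - 36030) = -777*(√(-28) - 36030) = -777*(2*I*√7 - 36030) = -777*(-36030 + 2*I*√7) = 27995310 - 1554*I*√7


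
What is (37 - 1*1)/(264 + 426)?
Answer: 6/115 ≈ 0.052174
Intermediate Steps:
(37 - 1*1)/(264 + 426) = (37 - 1)/690 = 36*(1/690) = 6/115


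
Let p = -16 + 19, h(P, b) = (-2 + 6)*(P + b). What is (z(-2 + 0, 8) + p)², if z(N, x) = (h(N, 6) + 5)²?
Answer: 197136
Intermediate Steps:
h(P, b) = 4*P + 4*b (h(P, b) = 4*(P + b) = 4*P + 4*b)
p = 3
z(N, x) = (29 + 4*N)² (z(N, x) = ((4*N + 4*6) + 5)² = ((4*N + 24) + 5)² = ((24 + 4*N) + 5)² = (29 + 4*N)²)
(z(-2 + 0, 8) + p)² = ((29 + 4*(-2 + 0))² + 3)² = ((29 + 4*(-2))² + 3)² = ((29 - 8)² + 3)² = (21² + 3)² = (441 + 3)² = 444² = 197136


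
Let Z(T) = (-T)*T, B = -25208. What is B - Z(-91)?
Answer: -16927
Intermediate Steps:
Z(T) = -T²
B - Z(-91) = -25208 - (-1)*(-91)² = -25208 - (-1)*8281 = -25208 - 1*(-8281) = -25208 + 8281 = -16927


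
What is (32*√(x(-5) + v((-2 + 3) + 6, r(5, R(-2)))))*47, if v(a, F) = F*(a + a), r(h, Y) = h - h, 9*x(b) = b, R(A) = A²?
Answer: 1504*I*√5/3 ≈ 1121.0*I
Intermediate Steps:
x(b) = b/9
r(h, Y) = 0
v(a, F) = 2*F*a (v(a, F) = F*(2*a) = 2*F*a)
(32*√(x(-5) + v((-2 + 3) + 6, r(5, R(-2)))))*47 = (32*√((⅑)*(-5) + 2*0*((-2 + 3) + 6)))*47 = (32*√(-5/9 + 2*0*(1 + 6)))*47 = (32*√(-5/9 + 2*0*7))*47 = (32*√(-5/9 + 0))*47 = (32*√(-5/9))*47 = (32*(I*√5/3))*47 = (32*I*√5/3)*47 = 1504*I*√5/3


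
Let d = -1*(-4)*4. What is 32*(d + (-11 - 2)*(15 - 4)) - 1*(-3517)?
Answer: -547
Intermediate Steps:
d = 16 (d = 4*4 = 16)
32*(d + (-11 - 2)*(15 - 4)) - 1*(-3517) = 32*(16 + (-11 - 2)*(15 - 4)) - 1*(-3517) = 32*(16 - 13*11) + 3517 = 32*(16 - 143) + 3517 = 32*(-127) + 3517 = -4064 + 3517 = -547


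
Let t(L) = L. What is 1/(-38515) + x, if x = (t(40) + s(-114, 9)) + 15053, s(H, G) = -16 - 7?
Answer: 580421049/38515 ≈ 15070.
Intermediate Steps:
s(H, G) = -23
x = 15070 (x = (40 - 23) + 15053 = 17 + 15053 = 15070)
1/(-38515) + x = 1/(-38515) + 15070 = -1/38515 + 15070 = 580421049/38515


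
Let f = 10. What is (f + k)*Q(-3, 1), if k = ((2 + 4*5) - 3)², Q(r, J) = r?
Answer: -1113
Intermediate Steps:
k = 361 (k = ((2 + 20) - 3)² = (22 - 3)² = 19² = 361)
(f + k)*Q(-3, 1) = (10 + 361)*(-3) = 371*(-3) = -1113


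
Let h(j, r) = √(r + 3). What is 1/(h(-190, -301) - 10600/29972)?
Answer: -9928225/8369123551 - 56145049*I*√298/16738247102 ≈ -0.0011863 - 0.057904*I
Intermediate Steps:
h(j, r) = √(3 + r)
1/(h(-190, -301) - 10600/29972) = 1/(√(3 - 301) - 10600/29972) = 1/(√(-298) - 10600*1/29972) = 1/(I*√298 - 2650/7493) = 1/(-2650/7493 + I*√298)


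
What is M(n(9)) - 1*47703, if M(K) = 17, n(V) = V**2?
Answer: -47686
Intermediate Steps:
M(n(9)) - 1*47703 = 17 - 1*47703 = 17 - 47703 = -47686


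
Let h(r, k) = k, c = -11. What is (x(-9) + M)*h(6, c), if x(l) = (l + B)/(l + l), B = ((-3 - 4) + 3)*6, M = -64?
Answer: 4103/6 ≈ 683.83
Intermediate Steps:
B = -24 (B = (-7 + 3)*6 = -4*6 = -24)
x(l) = (-24 + l)/(2*l) (x(l) = (l - 24)/(l + l) = (-24 + l)/((2*l)) = (-24 + l)*(1/(2*l)) = (-24 + l)/(2*l))
(x(-9) + M)*h(6, c) = ((½)*(-24 - 9)/(-9) - 64)*(-11) = ((½)*(-⅑)*(-33) - 64)*(-11) = (11/6 - 64)*(-11) = -373/6*(-11) = 4103/6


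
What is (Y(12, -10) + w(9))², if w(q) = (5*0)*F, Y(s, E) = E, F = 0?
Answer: 100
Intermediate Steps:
w(q) = 0 (w(q) = (5*0)*0 = 0*0 = 0)
(Y(12, -10) + w(9))² = (-10 + 0)² = (-10)² = 100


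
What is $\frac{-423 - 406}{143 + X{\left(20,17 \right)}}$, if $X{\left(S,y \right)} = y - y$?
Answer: $- \frac{829}{143} \approx -5.7972$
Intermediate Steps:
$X{\left(S,y \right)} = 0$
$\frac{-423 - 406}{143 + X{\left(20,17 \right)}} = \frac{-423 - 406}{143 + 0} = - \frac{829}{143}$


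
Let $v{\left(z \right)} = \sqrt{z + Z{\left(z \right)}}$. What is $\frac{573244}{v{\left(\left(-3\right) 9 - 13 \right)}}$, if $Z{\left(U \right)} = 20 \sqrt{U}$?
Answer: $\frac{143311 \sqrt{10}}{5 \sqrt{-1 + i \sqrt{10}}} \approx 29412.0 - 40149.0 i$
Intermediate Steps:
$v{\left(z \right)} = \sqrt{z + 20 \sqrt{z}}$
$\frac{573244}{v{\left(\left(-3\right) 9 - 13 \right)}} = \frac{573244}{\sqrt{\left(\left(-3\right) 9 - 13\right) + 20 \sqrt{\left(-3\right) 9 - 13}}} = \frac{573244}{\sqrt{\left(-27 - 13\right) + 20 \sqrt{-27 - 13}}} = \frac{573244}{\sqrt{-40 + 20 \sqrt{-40}}} = \frac{573244}{\sqrt{-40 + 20 \cdot 2 i \sqrt{10}}} = \frac{573244}{\sqrt{-40 + 40 i \sqrt{10}}}$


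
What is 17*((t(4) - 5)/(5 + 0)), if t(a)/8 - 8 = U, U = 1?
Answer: 1139/5 ≈ 227.80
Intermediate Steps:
t(a) = 72 (t(a) = 64 + 8*1 = 64 + 8 = 72)
17*((t(4) - 5)/(5 + 0)) = 17*((72 - 5)/(5 + 0)) = 17*(67/5) = 1139/5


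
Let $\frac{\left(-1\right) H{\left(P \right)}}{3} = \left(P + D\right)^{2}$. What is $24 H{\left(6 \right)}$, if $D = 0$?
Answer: $-2592$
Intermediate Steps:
$H{\left(P \right)} = - 3 P^{2}$ ($H{\left(P \right)} = - 3 \left(P + 0\right)^{2} = - 3 P^{2}$)
$24 H{\left(6 \right)} = 24 \left(- 3 \cdot 6^{2}\right) = 24 \left(\left(-3\right) 36\right) = 24 \left(-108\right) = -2592$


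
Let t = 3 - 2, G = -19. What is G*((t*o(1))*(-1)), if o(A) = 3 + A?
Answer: 76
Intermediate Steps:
t = 1
G*((t*o(1))*(-1)) = -19*1*(3 + 1)*(-1) = -19*1*4*(-1) = -76*(-1) = -19*(-4) = 76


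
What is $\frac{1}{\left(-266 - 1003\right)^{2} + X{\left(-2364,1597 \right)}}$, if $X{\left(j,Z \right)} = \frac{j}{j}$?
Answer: $\frac{1}{1610362} \approx 6.2098 \cdot 10^{-7}$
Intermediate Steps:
$X{\left(j,Z \right)} = 1$
$\frac{1}{\left(-266 - 1003\right)^{2} + X{\left(-2364,1597 \right)}} = \frac{1}{\left(-266 - 1003\right)^{2} + 1} = \frac{1}{\left(-1269\right)^{2} + 1} = \frac{1}{1610361 + 1} = \frac{1}{1610362}$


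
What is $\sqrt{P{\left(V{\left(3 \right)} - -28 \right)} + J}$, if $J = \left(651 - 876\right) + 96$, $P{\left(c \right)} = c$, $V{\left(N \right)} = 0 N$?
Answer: $i \sqrt{101} \approx 10.05 i$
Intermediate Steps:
$V{\left(N \right)} = 0$
$J = -129$ ($J = -225 + 96 = -129$)
$\sqrt{P{\left(V{\left(3 \right)} - -28 \right)} + J} = \sqrt{\left(0 - -28\right) - 129} = \sqrt{\left(0 + 28\right) - 129} = \sqrt{28 - 129} = \sqrt{-101} = i \sqrt{101}$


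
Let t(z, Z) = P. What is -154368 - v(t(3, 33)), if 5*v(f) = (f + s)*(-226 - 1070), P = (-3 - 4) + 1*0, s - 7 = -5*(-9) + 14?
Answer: -695376/5 ≈ -1.3908e+5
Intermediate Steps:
s = 66 (s = 7 + (-5*(-9) + 14) = 7 + (45 + 14) = 7 + 59 = 66)
P = -7 (P = -7 + 0 = -7)
t(z, Z) = -7
v(f) = -85536/5 - 1296*f/5 (v(f) = ((f + 66)*(-226 - 1070))/5 = ((66 + f)*(-1296))/5 = (-85536 - 1296*f)/5 = -85536/5 - 1296*f/5)
-154368 - v(t(3, 33)) = -154368 - (-85536/5 - 1296/5*(-7)) = -154368 - (-85536/5 + 9072/5) = -154368 - 1*(-76464/5) = -154368 + 76464/5 = -695376/5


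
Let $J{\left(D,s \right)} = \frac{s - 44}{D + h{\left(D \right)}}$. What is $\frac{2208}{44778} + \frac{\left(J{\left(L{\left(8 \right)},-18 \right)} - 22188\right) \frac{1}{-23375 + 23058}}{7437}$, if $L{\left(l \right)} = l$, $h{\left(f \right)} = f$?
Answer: $\frac{8265509081}{140753911416} \approx 0.058723$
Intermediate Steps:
$J{\left(D,s \right)} = \frac{-44 + s}{2 D}$ ($J{\left(D,s \right)} = \frac{s - 44}{D + D} = \frac{-44 + s}{2 D}$)
$\frac{2208}{44778} + \frac{\left(J{\left(L{\left(8 \right)},-18 \right)} - 22188\right) \frac{1}{-23375 + 23058}}{7437} = \frac{2208}{44778} + \frac{\left(\frac{-44 - 18}{2 \cdot 8} - 22188\right) \frac{1}{-23375 + 23058}}{7437} = 2208 \cdot \frac{1}{44778} + \frac{\frac{1}{2} \cdot \frac{1}{8} \left(-62\right) - 22188}{-317} \cdot \frac{1}{7437} = \frac{368}{7463} + \left(- \frac{31}{8} - 22188\right) \left(- \frac{1}{317}\right) \frac{1}{7437} = \frac{368}{7463} + \left(- \frac{177535}{8}\right) \left(- \frac{1}{317}\right) \frac{1}{7437} = \frac{368}{7463} + \frac{177535}{2536} \cdot \frac{1}{7437} = \frac{368}{7463} + \frac{177535}{18860232} = \frac{8265509081}{140753911416}$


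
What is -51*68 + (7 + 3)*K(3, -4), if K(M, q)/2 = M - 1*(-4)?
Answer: -3328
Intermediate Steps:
K(M, q) = 8 + 2*M (K(M, q) = 2*(M - 1*(-4)) = 2*(M + 4) = 2*(4 + M) = 8 + 2*M)
-51*68 + (7 + 3)*K(3, -4) = -51*68 + (7 + 3)*(8 + 2*3) = -3468 + 10*(8 + 6) = -3468 + 10*14 = -3468 + 140 = -3328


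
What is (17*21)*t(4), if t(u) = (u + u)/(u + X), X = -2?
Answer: 1428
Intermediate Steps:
t(u) = 2*u/(-2 + u) (t(u) = (u + u)/(u - 2) = (2*u)/(-2 + u) = 2*u/(-2 + u))
(17*21)*t(4) = (17*21)*(2*4/(-2 + 4)) = 357*(2*4/2) = 357*(2*4*(½)) = 357*4 = 1428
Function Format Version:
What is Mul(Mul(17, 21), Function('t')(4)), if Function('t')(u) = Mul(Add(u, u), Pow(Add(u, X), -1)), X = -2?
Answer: 1428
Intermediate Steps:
Function('t')(u) = Mul(2, u, Pow(Add(-2, u), -1)) (Function('t')(u) = Mul(Add(u, u), Pow(Add(u, -2), -1)) = Mul(Mul(2, u), Pow(Add(-2, u), -1)) = Mul(2, u, Pow(Add(-2, u), -1)))
Mul(Mul(17, 21), Function('t')(4)) = Mul(Mul(17, 21), Mul(2, 4, Pow(Add(-2, 4), -1))) = Mul(357, Mul(2, 4, Pow(2, -1))) = Mul(357, Mul(2, 4, Rational(1, 2))) = Mul(357, 4) = 1428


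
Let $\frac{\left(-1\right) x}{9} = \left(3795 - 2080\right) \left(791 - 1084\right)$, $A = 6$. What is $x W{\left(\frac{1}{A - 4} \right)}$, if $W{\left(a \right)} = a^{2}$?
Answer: $\frac{4522455}{4} \approx 1.1306 \cdot 10^{6}$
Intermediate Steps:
$x = 4522455$ ($x = - 9 \left(3795 - 2080\right) \left(791 - 1084\right) = - 9 \left(3795 + \left(-2442 + 362\right)\right) \left(-293\right) = - 9 \left(3795 - 2080\right) \left(-293\right) = - 9 \cdot 1715 \left(-293\right) = \left(-9\right) \left(-502495\right) = 4522455$)
$x W{\left(\frac{1}{A - 4} \right)} = 4522455 \left(\frac{1}{6 - 4}\right)^{2} = 4522455 \left(\frac{1}{2}\right)^{2} = \frac{4522455}{4}$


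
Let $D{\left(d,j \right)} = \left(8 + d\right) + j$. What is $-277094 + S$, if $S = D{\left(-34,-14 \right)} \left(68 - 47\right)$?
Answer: $-277934$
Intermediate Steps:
$D{\left(d,j \right)} = 8 + d + j$
$S = -840$ ($S = \left(8 - 34 - 14\right) \left(68 - 47\right) = - 40 \left(68 - 47\right) = \left(-40\right) 21 = -840$)
$-277094 + S = -277094 - 840 = -277934$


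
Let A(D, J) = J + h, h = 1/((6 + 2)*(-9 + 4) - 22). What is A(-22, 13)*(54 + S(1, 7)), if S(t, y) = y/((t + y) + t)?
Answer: 396865/558 ≈ 711.23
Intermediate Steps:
h = -1/62 (h = 1/(8*(-5) - 22) = 1/(-40 - 22) = 1/(-62) = -1/62 ≈ -0.016129)
A(D, J) = -1/62 + J (A(D, J) = J - 1/62 = -1/62 + J)
S(t, y) = y/(y + 2*t)
A(-22, 13)*(54 + S(1, 7)) = (-1/62 + 13)*(54 + 7/(7 + 2*1)) = 805*(54 + 7/(7 + 2))/62 = 805*(54 + 7/9)/62 = (805/62)*(493/9) = 396865/558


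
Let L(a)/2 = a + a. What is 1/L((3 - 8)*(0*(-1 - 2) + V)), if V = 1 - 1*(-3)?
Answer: -1/80 ≈ -0.012500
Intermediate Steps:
V = 4 (V = 1 + 3 = 4)
L(a) = 4*a (L(a) = 2*(a + a) = 2*(2*a) = 4*a)
1/L((3 - 8)*(0*(-1 - 2) + V)) = 1/(4*((3 - 8)*(0*(-1 - 2) + 4))) = 1/(4*(-5*(0*(-3) + 4))) = 1/(4*(-5*(0 + 4))) = 1/(4*(-5*4)) = 1/(4*(-20)) = 1/(-80) = -1/80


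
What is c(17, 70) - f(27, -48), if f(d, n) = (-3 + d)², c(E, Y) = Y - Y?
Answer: -576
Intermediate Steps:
c(E, Y) = 0
c(17, 70) - f(27, -48) = 0 - (-3 + 27)² = 0 - 1*24² = 0 - 1*576 = 0 - 576 = -576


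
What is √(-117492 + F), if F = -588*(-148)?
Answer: 2*I*√7617 ≈ 174.55*I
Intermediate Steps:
F = 87024
√(-117492 + F) = √(-117492 + 87024) = √(-30468) = 2*I*√7617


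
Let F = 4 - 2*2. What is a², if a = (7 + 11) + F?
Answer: 324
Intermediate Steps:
F = 0 (F = 4 - 4 = 0)
a = 18 (a = (7 + 11) + 0 = 18 + 0 = 18)
a² = 18² = 324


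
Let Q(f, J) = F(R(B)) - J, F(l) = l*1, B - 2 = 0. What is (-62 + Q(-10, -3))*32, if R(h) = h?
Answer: -1824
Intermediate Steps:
B = 2 (B = 2 + 0 = 2)
F(l) = l
Q(f, J) = 2 - J
(-62 + Q(-10, -3))*32 = (-62 + (2 - 1*(-3)))*32 = (-62 + (2 + 3))*32 = (-62 + 5)*32 = -57*32 = -1824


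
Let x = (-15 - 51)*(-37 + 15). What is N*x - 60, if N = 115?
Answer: 166920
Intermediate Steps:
x = 1452 (x = -66*(-22) = 1452)
N*x - 60 = 115*1452 - 60 = 166980 - 60 = 166920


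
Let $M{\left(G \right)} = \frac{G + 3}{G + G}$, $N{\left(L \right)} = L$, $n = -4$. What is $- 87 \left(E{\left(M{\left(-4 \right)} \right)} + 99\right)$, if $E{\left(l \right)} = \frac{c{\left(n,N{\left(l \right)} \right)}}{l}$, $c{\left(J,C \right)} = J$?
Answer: $-5829$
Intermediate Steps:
$M{\left(G \right)} = \frac{3 + G}{2 G}$
$E{\left(l \right)} = - \frac{4}{l}$
$- 87 \left(E{\left(M{\left(-4 \right)} \right)} + 99\right) = - 87 \left(- \frac{4}{\frac{1}{2} \frac{1}{-4} \left(3 - 4\right)} + 99\right) = - 87 \left(- \frac{4}{\frac{1}{2} \left(- \frac{1}{4}\right) \left(-1\right)} + 99\right) = - 87 \left(- 4 \frac{1}{\frac{1}{8}} + 99\right) = - 87 \left(\left(-4\right) 8 + 99\right) = - 87 \left(-32 + 99\right) = \left(-87\right) 67 = -5829$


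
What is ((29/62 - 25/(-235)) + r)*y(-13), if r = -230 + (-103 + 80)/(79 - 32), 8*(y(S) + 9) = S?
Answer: 56947705/23312 ≈ 2442.8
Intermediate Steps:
y(S) = -9 + S/8
r = -10833/47 (r = -230 - 23/47 = -10833/47 ≈ -230.49)
((29/62 - 25/(-235)) + r)*y(-13) = ((29/62 - 25/(-235)) - 10833/47)*(-9 + (1/8)*(-13)) = ((29*(1/62) - 25*(-1/235)) - 10833/47)*(-9 - 13/8) = ((29/62 + 5/47) - 10833/47)*(-85/8) = (1673/2914 - 10833/47)*(-85/8) = -669973/2914*(-85/8) = 56947705/23312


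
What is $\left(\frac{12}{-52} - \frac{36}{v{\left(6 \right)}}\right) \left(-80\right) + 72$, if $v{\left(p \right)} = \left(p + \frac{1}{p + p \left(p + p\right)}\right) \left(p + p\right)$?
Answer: $\frac{794904}{6097} \approx 130.38$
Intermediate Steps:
$v{\left(p \right)} = 2 p \left(p + \frac{1}{p + 2 p^{2}}\right)$ ($v{\left(p \right)} = \left(p + \frac{1}{p + p 2 p}\right) 2 p = \left(p + \frac{1}{p + 2 p^{2}}\right) 2 p = 2 p \left(p + \frac{1}{p + 2 p^{2}}\right)$)
$\left(\frac{12}{-52} - \frac{36}{v{\left(6 \right)}}\right) \left(-80\right) + 72 = \left(\frac{12}{-52} - \frac{36}{2 \frac{1}{1 + 2 \cdot 6} \left(1 + 6^{2} + 2 \cdot 6^{3}\right)}\right) \left(-80\right) + 72 = \left(12 \left(- \frac{1}{52}\right) - \frac{36}{2 \frac{1}{1 + 12} \left(1 + 36 + 2 \cdot 216\right)}\right) \left(-80\right) + 72 = \left(- \frac{3}{13} - \frac{36}{2 \cdot \frac{1}{13} \left(1 + 36 + 432\right)}\right) \left(-80\right) + 72 = \left(- \frac{3}{13} - \frac{36}{2 \cdot \frac{1}{13} \cdot 469}\right) \left(-80\right) + 72 = \left(- \frac{3}{13} - \frac{36}{\frac{938}{13}}\right) \left(-80\right) + 72 = \left(- \frac{3}{13} - \frac{234}{469}\right) \left(-80\right) + 72 = \left(- \frac{4449}{6097}\right) \left(-80\right) + 72 = \frac{355920}{6097} + 72 = \frac{794904}{6097}$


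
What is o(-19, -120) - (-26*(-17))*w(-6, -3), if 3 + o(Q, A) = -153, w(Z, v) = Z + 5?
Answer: 286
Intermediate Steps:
w(Z, v) = 5 + Z
o(Q, A) = -156 (o(Q, A) = -3 - 153 = -156)
o(-19, -120) - (-26*(-17))*w(-6, -3) = -156 - (-26*(-17))*(5 - 6) = -156 - 442*(-1) = -156 - 1*(-442) = -156 + 442 = 286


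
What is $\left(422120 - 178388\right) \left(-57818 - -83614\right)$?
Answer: $6287310672$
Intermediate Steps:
$\left(422120 - 178388\right) \left(-57818 - -83614\right) = 243732 \left(-57818 + \left(83700 - 86\right)\right) = 243732 \left(-57818 + 83614\right) = 243732 \cdot 25796 = 6287310672$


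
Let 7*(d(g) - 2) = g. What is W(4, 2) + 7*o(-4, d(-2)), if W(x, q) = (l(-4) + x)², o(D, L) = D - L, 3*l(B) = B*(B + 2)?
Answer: 40/9 ≈ 4.4444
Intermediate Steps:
d(g) = 2 + g/7
l(B) = B*(2 + B)/3 (l(B) = (B*(B + 2))/3 = (B*(2 + B))/3 = B*(2 + B)/3)
W(x, q) = (8/3 + x)² (W(x, q) = ((⅓)*(-4)*(2 - 4) + x)² = ((⅓)*(-4)*(-2) + x)² = (8/3 + x)²)
W(4, 2) + 7*o(-4, d(-2)) = (8 + 3*4)²/9 + 7*(-4 - (2 + (⅐)*(-2))) = (8 + 12)²/9 + 7*(-4 - (2 - 2/7)) = (⅑)*20² + 7*(-4 - 1*12/7) = (⅑)*400 + 7*(-4 - 12/7) = 400/9 + 7*(-40/7) = 400/9 - 40 = 40/9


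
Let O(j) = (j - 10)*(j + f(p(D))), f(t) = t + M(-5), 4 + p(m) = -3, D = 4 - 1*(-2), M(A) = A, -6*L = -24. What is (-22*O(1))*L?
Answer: -8712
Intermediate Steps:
L = 4 (L = -⅙*(-24) = 4)
D = 6 (D = 4 + 2 = 6)
p(m) = -7 (p(m) = -4 - 3 = -7)
f(t) = -5 + t (f(t) = t - 5 = -5 + t)
O(j) = (-12 + j)*(-10 + j) (O(j) = (j - 10)*(j + (-5 - 7)) = (-10 + j)*(j - 12) = (-10 + j)*(-12 + j) = (-12 + j)*(-10 + j))
(-22*O(1))*L = -22*(120 + 1² - 22*1)*4 = -22*(120 + 1 - 22)*4 = -22*99*4 = -2178*4 = -8712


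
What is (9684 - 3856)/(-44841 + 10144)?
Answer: -5828/34697 ≈ -0.16797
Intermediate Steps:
(9684 - 3856)/(-44841 + 10144) = 5828/(-34697) = 5828*(-1/34697) = -5828/34697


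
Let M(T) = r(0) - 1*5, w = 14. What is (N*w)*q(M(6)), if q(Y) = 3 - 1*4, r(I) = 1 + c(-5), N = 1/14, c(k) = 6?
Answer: -1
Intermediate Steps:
N = 1/14 ≈ 0.071429
r(I) = 7 (r(I) = 1 + 6 = 7)
M(T) = 2 (M(T) = 7 - 1*5 = 7 - 5 = 2)
q(Y) = -1 (q(Y) = 3 - 4 = -1)
(N*w)*q(M(6)) = ((1/14)*14)*(-1) = 1*(-1) = -1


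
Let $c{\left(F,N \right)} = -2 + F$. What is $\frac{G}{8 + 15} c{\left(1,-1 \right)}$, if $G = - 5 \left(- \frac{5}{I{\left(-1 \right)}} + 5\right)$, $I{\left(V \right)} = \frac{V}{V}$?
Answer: $0$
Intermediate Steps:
$I{\left(V \right)} = 1$
$G = 0$ ($G = - 5 \left(- \frac{5}{1} + 5\right) = - 5 \left(\left(-5\right) 1 + 5\right) = - 5 \left(-5 + 5\right) = \left(-5\right) 0 = 0$)
$\frac{G}{8 + 15} c{\left(1,-1 \right)} = \frac{0}{8 + 15} \left(-2 + 1\right) = \frac{0}{23} \left(-1\right) = 0 \cdot \frac{1}{23} \left(-1\right) = 0 \left(-1\right) = 0$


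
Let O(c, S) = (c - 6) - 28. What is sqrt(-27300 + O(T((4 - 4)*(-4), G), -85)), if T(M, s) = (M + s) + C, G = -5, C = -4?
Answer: I*sqrt(27343) ≈ 165.36*I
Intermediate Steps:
T(M, s) = -4 + M + s (T(M, s) = (M + s) - 4 = -4 + M + s)
O(c, S) = -34 + c (O(c, S) = (-6 + c) - 28 = -34 + c)
sqrt(-27300 + O(T((4 - 4)*(-4), G), -85)) = sqrt(-27300 + (-34 + (-4 + (4 - 4)*(-4) - 5))) = sqrt(-27300 + (-34 + (-4 + 0*(-4) - 5))) = sqrt(-27300 + (-34 + (-4 + 0 - 5))) = sqrt(-27300 + (-34 - 9)) = sqrt(-27300 - 43) = sqrt(-27343) = I*sqrt(27343)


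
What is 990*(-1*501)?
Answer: -495990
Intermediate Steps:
990*(-1*501) = 990*(-501) = -495990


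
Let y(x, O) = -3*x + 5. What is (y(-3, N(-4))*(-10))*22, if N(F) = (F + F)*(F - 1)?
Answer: -3080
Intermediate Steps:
N(F) = 2*F*(-1 + F) (N(F) = (2*F)*(-1 + F) = 2*F*(-1 + F))
y(x, O) = 5 - 3*x
(y(-3, N(-4))*(-10))*22 = ((5 - 3*(-3))*(-10))*22 = ((5 + 9)*(-10))*22 = (14*(-10))*22 = -140*22 = -3080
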